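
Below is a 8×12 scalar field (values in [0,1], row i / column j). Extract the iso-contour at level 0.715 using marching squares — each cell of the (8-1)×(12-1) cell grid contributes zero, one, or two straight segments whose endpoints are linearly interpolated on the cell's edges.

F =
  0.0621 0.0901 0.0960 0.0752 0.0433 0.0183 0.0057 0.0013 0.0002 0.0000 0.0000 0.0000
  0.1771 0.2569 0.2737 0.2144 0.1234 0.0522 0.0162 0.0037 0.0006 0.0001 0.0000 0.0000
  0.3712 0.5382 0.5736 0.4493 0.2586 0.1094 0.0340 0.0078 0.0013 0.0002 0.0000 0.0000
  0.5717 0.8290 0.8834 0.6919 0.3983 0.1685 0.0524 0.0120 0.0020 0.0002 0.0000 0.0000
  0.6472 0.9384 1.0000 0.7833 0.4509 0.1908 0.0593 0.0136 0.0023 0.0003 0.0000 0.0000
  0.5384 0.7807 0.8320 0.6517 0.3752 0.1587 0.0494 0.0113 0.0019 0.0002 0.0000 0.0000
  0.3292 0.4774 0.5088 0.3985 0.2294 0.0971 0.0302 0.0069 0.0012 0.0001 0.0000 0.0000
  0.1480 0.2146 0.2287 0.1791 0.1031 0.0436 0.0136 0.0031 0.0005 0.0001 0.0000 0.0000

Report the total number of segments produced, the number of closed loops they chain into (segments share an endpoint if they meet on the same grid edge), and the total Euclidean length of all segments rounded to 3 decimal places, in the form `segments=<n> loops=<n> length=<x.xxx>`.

cell (2,0): code 0100 → (2.608,1.000)–(3.000,0.557)
cell (2,1): code 1100 → (2.456,2.000)–(2.608,1.000)
cell (2,2): code 1000 → (3.000,2.879)–(2.456,2.000)
cell (3,0): code 0110 → (3.000,0.557)–(4.000,0.233)
cell (3,2): code 1101 → (3.253,3.000)–(3.000,2.879)
cell (3,3): code 1000 → (4.000,3.205)–(3.253,3.000)
cell (4,0): code 0110 → (4.000,0.233)–(5.000,0.729)
cell (4,2): code 1011 → (5.000,2.649)–(4.519,3.000)
cell (4,3): code 0001 → (4.519,3.000)–(4.000,3.205)
cell (5,0): code 0010 → (5.000,0.729)–(5.217,1.000)
cell (5,1): code 0011 → (5.217,1.000)–(5.362,2.000)
cell (5,2): code 0001 → (5.362,2.000)–(5.000,2.649)
total: 12 segments, chained into 1 closed loop(s), length Σ = 9.113670

segments=12 loops=1 length=9.114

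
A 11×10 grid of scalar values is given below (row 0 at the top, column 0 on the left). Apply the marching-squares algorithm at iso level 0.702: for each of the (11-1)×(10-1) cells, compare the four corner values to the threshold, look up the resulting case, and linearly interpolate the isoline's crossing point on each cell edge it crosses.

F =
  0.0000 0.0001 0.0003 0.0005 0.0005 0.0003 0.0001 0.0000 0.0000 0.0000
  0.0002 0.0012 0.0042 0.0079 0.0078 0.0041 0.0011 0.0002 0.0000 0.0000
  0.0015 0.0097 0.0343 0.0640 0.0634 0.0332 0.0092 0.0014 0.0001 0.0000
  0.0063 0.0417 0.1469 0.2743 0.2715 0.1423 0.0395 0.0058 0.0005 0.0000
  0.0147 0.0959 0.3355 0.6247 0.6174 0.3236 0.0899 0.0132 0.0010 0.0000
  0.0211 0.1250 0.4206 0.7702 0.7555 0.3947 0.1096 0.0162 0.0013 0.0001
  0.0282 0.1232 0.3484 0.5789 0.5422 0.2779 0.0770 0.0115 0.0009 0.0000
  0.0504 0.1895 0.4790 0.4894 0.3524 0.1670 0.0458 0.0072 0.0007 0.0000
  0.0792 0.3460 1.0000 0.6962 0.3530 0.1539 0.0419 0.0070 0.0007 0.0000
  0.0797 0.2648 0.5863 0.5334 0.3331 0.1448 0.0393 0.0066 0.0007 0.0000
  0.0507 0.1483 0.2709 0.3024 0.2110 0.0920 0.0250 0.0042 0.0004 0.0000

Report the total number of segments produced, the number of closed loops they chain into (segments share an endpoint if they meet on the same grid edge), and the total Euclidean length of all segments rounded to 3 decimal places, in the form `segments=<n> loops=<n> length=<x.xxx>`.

cell (4,2): code 0100 → (4.531,3.000)–(5.000,2.805)
cell (4,3): code 1100 → (4.613,4.000)–(4.531,3.000)
cell (4,4): code 1000 → (5.000,4.148)–(4.613,4.000)
cell (5,2): code 0010 → (5.000,2.805)–(5.357,3.000)
cell (5,3): code 0011 → (5.357,3.000)–(5.251,4.000)
cell (5,4): code 0001 → (5.251,4.000)–(5.000,4.148)
cell (7,1): code 0100 → (7.428,2.000)–(8.000,1.544)
cell (7,2): code 1000 → (8.000,2.981)–(7.428,2.000)
cell (8,1): code 0010 → (8.000,1.544)–(8.720,2.000)
cell (8,2): code 0001 → (8.720,2.000)–(8.000,2.981)
total: 10 segments, chained into 2 closed loop(s), length Σ = 7.565261

segments=10 loops=2 length=7.565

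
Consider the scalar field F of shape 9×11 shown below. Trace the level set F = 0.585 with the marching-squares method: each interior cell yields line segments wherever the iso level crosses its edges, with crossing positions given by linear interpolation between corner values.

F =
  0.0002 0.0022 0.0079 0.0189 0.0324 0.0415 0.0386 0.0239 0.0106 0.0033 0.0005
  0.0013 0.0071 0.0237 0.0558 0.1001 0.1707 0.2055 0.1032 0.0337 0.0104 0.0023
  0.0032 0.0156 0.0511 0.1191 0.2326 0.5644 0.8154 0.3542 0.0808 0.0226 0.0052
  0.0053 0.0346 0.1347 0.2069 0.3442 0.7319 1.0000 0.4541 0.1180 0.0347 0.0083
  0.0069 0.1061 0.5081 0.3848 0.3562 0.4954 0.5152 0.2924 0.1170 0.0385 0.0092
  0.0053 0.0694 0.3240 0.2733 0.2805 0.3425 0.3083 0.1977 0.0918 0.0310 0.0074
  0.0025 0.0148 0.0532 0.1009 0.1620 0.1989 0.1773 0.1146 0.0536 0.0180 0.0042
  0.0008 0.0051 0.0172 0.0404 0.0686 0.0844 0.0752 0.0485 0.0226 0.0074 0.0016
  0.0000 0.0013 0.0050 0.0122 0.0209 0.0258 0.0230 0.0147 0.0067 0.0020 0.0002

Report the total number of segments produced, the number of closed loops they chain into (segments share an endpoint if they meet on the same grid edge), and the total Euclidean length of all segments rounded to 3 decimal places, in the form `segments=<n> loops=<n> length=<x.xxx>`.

segments=8 loops=1 length=6.655

cell (1,5): code 0100 → (1.622,6.000)–(2.000,5.082)
cell (1,6): code 1000 → (2.000,6.500)–(1.622,6.000)
cell (2,4): code 0100 → (2.123,5.000)–(3.000,4.621)
cell (2,5): code 1110 → (2.000,5.082)–(2.123,5.000)
cell (2,6): code 1001 → (3.000,6.760)–(2.000,6.500)
cell (3,4): code 0010 → (3.000,4.621)–(3.621,5.000)
cell (3,5): code 0011 → (3.621,5.000)–(3.856,6.000)
cell (3,6): code 0001 → (3.856,6.000)–(3.000,6.760)
total: 8 segments, chained into 1 closed loop(s), length Σ = 6.655229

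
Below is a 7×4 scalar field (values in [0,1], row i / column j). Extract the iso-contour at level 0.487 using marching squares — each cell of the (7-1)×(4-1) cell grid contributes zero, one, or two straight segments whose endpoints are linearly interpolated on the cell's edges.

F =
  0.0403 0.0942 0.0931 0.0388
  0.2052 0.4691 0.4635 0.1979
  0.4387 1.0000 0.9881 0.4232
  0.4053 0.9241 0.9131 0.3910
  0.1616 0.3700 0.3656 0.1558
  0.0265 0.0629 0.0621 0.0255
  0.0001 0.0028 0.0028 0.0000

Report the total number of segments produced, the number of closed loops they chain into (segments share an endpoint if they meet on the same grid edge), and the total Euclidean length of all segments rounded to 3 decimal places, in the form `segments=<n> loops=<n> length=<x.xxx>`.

segments=8 loops=1 length=8.921

cell (1,0): code 0100 → (1.034,1.000)–(2.000,0.086)
cell (1,1): code 1100 → (1.045,2.000)–(1.034,1.000)
cell (1,2): code 1000 → (2.000,2.887)–(1.045,2.000)
cell (2,0): code 0110 → (2.000,0.086)–(3.000,0.157)
cell (2,2): code 1001 → (3.000,2.816)–(2.000,2.887)
cell (3,0): code 0010 → (3.000,0.157)–(3.789,1.000)
cell (3,1): code 0011 → (3.789,1.000)–(3.778,2.000)
cell (3,2): code 0001 → (3.778,2.000)–(3.000,2.816)
total: 8 segments, chained into 1 closed loop(s), length Σ = 8.920685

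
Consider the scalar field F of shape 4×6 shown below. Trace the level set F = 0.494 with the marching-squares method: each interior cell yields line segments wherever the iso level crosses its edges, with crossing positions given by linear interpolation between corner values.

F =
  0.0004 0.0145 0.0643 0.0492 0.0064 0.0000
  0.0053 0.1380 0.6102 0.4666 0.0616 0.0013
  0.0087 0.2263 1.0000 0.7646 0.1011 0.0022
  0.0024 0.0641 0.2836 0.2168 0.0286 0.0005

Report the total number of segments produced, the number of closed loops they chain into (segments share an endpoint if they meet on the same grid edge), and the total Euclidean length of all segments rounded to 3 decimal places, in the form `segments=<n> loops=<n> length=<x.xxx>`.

segments=8 loops=1 length=6.075

cell (0,1): code 0100 → (0.787,2.000)–(1.000,1.754)
cell (0,2): code 1000 → (1.000,2.809)–(0.787,2.000)
cell (1,1): code 0110 → (1.000,1.754)–(2.000,1.346)
cell (1,2): code 1101 → (1.092,3.000)–(1.000,2.809)
cell (1,3): code 1000 → (2.000,3.408)–(1.092,3.000)
cell (2,1): code 0010 → (2.000,1.346)–(2.706,2.000)
cell (2,2): code 0011 → (2.706,2.000)–(2.494,3.000)
cell (2,3): code 0001 → (2.494,3.000)–(2.000,3.408)
total: 8 segments, chained into 1 closed loop(s), length Σ = 6.074801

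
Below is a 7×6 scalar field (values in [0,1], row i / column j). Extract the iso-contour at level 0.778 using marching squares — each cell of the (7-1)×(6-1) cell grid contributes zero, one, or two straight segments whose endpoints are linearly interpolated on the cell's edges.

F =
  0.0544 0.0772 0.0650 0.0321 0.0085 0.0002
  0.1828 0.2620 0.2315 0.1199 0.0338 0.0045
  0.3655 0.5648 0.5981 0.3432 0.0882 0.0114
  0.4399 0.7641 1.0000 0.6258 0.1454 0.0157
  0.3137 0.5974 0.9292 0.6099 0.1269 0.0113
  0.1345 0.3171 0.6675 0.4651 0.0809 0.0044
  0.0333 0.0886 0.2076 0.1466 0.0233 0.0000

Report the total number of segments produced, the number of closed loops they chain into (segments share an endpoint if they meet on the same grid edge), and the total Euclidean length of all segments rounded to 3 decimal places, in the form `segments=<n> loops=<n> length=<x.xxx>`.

cell (2,1): code 0100 → (2.448,2.000)–(3.000,1.059)
cell (2,2): code 1000 → (3.000,2.593)–(2.448,2.000)
cell (3,1): code 0110 → (3.000,1.059)–(4.000,1.544)
cell (3,2): code 1001 → (4.000,2.474)–(3.000,2.593)
cell (4,1): code 0010 → (4.000,1.544)–(4.578,2.000)
cell (4,2): code 0001 → (4.578,2.000)–(4.000,2.474)
total: 6 segments, chained into 1 closed loop(s), length Σ = 5.503402

segments=6 loops=1 length=5.503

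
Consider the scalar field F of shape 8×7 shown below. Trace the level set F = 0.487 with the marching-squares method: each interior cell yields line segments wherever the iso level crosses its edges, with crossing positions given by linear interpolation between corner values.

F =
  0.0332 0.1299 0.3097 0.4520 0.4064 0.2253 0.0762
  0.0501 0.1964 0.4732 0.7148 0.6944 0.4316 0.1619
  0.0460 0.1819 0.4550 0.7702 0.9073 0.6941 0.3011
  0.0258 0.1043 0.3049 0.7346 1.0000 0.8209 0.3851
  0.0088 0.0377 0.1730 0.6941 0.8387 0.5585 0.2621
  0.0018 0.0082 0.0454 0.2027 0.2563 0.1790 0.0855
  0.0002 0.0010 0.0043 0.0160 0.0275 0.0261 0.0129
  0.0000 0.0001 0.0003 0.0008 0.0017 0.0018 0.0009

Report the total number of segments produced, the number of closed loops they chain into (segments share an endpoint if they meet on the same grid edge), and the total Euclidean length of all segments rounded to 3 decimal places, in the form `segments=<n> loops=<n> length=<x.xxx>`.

cell (0,2): code 0100 → (0.133,3.000)–(1.000,2.057)
cell (0,3): code 1100 → (0.280,4.000)–(0.133,3.000)
cell (0,4): code 1000 → (1.000,4.789)–(0.280,4.000)
cell (1,2): code 0110 → (1.000,2.057)–(2.000,2.102)
cell (1,4): code 1101 → (1.211,5.000)–(1.000,4.789)
cell (1,5): code 1000 → (2.000,5.527)–(1.211,5.000)
cell (2,2): code 0110 → (2.000,2.102)–(3.000,2.424)
cell (2,5): code 1001 → (3.000,5.766)–(2.000,5.527)
cell (3,2): code 0110 → (3.000,2.424)–(4.000,2.603)
cell (3,5): code 1001 → (4.000,5.241)–(3.000,5.766)
cell (4,2): code 0010 → (4.000,2.603)–(4.421,3.000)
cell (4,3): code 0011 → (4.421,3.000)–(4.604,4.000)
cell (4,4): code 0011 → (4.604,4.000)–(4.188,5.000)
cell (4,5): code 0001 → (4.188,5.000)–(4.000,5.241)
total: 14 segments, chained into 1 closed loop(s), length Σ = 12.816769

segments=14 loops=1 length=12.817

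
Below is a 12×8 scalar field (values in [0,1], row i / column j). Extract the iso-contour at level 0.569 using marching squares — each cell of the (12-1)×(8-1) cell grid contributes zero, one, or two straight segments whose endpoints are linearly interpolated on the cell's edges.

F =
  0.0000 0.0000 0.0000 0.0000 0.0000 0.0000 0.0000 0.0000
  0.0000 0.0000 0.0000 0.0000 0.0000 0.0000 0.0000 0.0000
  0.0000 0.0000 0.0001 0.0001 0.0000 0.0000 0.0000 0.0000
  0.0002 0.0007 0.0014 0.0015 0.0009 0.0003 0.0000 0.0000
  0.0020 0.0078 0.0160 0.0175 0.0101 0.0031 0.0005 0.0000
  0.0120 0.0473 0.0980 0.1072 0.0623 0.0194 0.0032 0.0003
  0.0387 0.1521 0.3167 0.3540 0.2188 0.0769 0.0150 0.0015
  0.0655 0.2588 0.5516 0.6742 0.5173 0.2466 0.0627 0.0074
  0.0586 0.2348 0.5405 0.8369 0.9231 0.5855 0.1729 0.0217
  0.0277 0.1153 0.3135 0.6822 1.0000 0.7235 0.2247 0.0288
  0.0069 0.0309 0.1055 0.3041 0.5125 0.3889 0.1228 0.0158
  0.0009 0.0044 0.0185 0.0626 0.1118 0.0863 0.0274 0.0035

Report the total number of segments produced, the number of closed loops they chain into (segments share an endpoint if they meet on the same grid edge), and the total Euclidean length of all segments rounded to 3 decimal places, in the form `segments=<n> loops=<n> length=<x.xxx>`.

cell (6,2): code 0100 → (6.671,3.000)–(7.000,2.142)
cell (6,3): code 1000 → (7.000,3.670)–(6.671,3.000)
cell (7,2): code 0110 → (7.000,2.142)–(8.000,2.096)
cell (7,3): code 1101 → (7.127,4.000)–(7.000,3.670)
cell (7,4): code 1100 → (7.951,5.000)–(7.127,4.000)
cell (7,5): code 1000 → (8.000,5.040)–(7.951,5.000)
cell (8,2): code 0110 → (8.000,2.096)–(9.000,2.693)
cell (8,5): code 1001 → (9.000,5.310)–(8.000,5.040)
cell (9,2): code 0010 → (9.000,2.693)–(9.299,3.000)
cell (9,3): code 0011 → (9.299,3.000)–(9.884,4.000)
cell (9,4): code 0011 → (9.884,4.000)–(9.462,5.000)
cell (9,5): code 0001 → (9.462,5.000)–(9.000,5.310)
total: 12 segments, chained into 1 closed loop(s), length Σ = 9.807594

segments=12 loops=1 length=9.808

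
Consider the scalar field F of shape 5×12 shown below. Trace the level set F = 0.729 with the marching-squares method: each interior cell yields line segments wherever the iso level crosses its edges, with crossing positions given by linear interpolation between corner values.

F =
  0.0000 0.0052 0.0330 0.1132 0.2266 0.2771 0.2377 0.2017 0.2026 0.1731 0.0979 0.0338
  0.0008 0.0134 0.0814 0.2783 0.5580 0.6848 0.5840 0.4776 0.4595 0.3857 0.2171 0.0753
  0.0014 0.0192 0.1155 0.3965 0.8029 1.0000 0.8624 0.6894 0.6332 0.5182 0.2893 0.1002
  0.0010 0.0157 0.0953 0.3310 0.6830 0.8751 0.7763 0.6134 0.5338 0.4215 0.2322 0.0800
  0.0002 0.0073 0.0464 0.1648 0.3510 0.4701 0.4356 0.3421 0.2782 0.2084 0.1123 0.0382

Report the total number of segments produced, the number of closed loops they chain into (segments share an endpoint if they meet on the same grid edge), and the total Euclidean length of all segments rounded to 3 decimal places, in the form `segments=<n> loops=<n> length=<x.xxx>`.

cell (1,3): code 0100 → (1.698,4.000)–(2.000,3.818)
cell (1,4): code 1100 → (1.140,5.000)–(1.698,4.000)
cell (1,5): code 1100 → (1.521,6.000)–(1.140,5.000)
cell (1,6): code 1000 → (2.000,6.771)–(1.521,6.000)
cell (2,3): code 0010 → (2.000,3.818)–(2.616,4.000)
cell (2,4): code 0111 → (2.616,4.000)–(3.000,4.239)
cell (2,6): code 1001 → (3.000,6.290)–(2.000,6.771)
cell (3,4): code 0010 → (3.000,4.239)–(3.361,5.000)
cell (3,5): code 0011 → (3.361,5.000)–(3.139,6.000)
cell (3,6): code 0001 → (3.139,6.000)–(3.000,6.290)
total: 10 segments, chained into 1 closed loop(s), length Σ = 7.867642

segments=10 loops=1 length=7.868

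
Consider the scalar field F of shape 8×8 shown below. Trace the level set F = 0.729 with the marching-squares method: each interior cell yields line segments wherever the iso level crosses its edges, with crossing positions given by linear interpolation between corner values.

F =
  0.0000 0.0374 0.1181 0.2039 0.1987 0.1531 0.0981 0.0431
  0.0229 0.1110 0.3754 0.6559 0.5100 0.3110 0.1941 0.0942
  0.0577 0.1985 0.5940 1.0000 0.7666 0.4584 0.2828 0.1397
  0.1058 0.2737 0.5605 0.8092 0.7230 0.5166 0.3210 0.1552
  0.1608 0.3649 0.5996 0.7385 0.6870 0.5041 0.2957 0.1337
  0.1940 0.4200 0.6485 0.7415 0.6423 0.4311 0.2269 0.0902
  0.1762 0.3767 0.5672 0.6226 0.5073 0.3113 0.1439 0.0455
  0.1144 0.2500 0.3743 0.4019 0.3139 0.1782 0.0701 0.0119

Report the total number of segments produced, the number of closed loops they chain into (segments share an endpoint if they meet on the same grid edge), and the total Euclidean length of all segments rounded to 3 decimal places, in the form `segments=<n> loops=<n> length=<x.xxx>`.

cell (1,2): code 0100 → (1.212,3.000)–(2.000,2.333)
cell (1,3): code 1100 → (1.853,4.000)–(1.212,3.000)
cell (1,4): code 1000 → (2.000,4.122)–(1.853,4.000)
cell (2,2): code 0110 → (2.000,2.333)–(3.000,2.678)
cell (2,3): code 1011 → (3.000,3.930)–(2.862,4.000)
cell (2,4): code 0001 → (2.862,4.000)–(2.000,4.122)
cell (3,2): code 0110 → (3.000,2.678)–(4.000,2.932)
cell (3,3): code 1001 → (4.000,3.184)–(3.000,3.930)
cell (4,2): code 0110 → (4.000,2.932)–(5.000,2.866)
cell (4,3): code 1001 → (5.000,3.126)–(4.000,3.184)
cell (5,2): code 0010 → (5.000,2.866)–(5.105,3.000)
cell (5,3): code 0001 → (5.105,3.000)–(5.000,3.126)
total: 12 segments, chained into 1 closed loop(s), length Σ = 9.111860

segments=12 loops=1 length=9.112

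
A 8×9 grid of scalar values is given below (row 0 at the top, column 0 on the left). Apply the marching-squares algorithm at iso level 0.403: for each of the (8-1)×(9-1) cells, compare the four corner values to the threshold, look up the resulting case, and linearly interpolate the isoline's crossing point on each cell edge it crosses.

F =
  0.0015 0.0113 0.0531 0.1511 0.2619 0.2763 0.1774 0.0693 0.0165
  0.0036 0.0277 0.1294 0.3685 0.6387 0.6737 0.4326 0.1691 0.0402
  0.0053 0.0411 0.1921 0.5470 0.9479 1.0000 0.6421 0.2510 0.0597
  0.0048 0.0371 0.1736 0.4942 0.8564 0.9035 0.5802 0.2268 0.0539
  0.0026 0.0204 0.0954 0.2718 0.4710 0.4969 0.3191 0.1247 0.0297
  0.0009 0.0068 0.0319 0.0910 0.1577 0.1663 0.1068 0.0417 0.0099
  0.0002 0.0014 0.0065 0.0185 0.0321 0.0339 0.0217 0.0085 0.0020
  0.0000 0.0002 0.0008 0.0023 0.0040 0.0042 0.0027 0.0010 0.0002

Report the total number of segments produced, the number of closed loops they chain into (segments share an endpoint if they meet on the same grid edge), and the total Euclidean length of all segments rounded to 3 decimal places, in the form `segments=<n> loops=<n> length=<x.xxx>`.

cell (0,3): code 0100 → (0.374,4.000)–(1.000,3.128)
cell (0,4): code 1100 → (0.319,5.000)–(0.374,4.000)
cell (0,5): code 1100 → (0.884,6.000)–(0.319,5.000)
cell (0,6): code 1000 → (1.000,6.112)–(0.884,6.000)
cell (1,2): code 0100 → (1.193,3.000)–(2.000,2.594)
cell (1,3): code 1110 → (1.000,3.128)–(1.193,3.000)
cell (1,6): code 1001 → (2.000,6.611)–(1.000,6.112)
cell (2,2): code 0110 → (2.000,2.594)–(3.000,2.716)
cell (2,6): code 1001 → (3.000,6.501)–(2.000,6.611)
cell (3,2): code 0010 → (3.000,2.716)–(3.410,3.000)
cell (3,3): code 0111 → (3.410,3.000)–(4.000,3.659)
cell (3,5): code 1011 → (4.000,5.528)–(3.679,6.000)
cell (3,6): code 0001 → (3.679,6.000)–(3.000,6.501)
cell (4,3): code 0010 → (4.000,3.659)–(4.217,4.000)
cell (4,4): code 0011 → (4.217,4.000)–(4.284,5.000)
cell (4,5): code 0001 → (4.284,5.000)–(4.000,5.528)
total: 16 segments, chained into 1 closed loop(s), length Σ = 12.455110

segments=16 loops=1 length=12.455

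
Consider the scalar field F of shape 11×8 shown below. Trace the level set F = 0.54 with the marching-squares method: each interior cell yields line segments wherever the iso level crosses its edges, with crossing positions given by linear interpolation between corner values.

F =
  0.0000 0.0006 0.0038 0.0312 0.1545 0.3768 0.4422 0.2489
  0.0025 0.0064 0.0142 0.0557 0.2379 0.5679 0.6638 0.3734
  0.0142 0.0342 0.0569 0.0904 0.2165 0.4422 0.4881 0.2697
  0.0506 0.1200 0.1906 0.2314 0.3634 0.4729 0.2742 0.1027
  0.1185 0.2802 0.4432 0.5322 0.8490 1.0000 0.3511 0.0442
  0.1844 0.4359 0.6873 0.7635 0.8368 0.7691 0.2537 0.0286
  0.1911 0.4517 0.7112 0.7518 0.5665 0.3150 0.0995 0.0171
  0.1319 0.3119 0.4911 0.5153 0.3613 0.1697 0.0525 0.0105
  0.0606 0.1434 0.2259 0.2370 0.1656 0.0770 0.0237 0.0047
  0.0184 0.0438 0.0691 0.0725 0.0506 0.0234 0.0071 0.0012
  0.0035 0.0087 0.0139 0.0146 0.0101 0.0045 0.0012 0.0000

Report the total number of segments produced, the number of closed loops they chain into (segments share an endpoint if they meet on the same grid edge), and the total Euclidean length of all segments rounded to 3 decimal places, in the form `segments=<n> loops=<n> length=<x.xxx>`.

cell (0,4): code 0100 → (0.854,5.000)–(1.000,4.915)
cell (0,5): code 1100 → (0.441,6.000)–(0.854,5.000)
cell (0,6): code 1000 → (1.000,6.426)–(0.441,6.000)
cell (1,4): code 0010 → (1.000,4.915)–(1.222,5.000)
cell (1,5): code 0011 → (1.222,5.000)–(1.705,6.000)
cell (1,6): code 0001 → (1.705,6.000)–(1.000,6.426)
cell (3,3): code 0100 → (3.364,4.000)–(4.000,3.025)
cell (3,4): code 1100 → (3.127,5.000)–(3.364,4.000)
cell (3,5): code 1000 → (4.000,5.709)–(3.127,5.000)
cell (4,1): code 0100 → (4.397,2.000)–(5.000,1.414)
cell (4,2): code 1100 → (4.034,3.000)–(4.397,2.000)
cell (4,3): code 1110 → (4.000,3.025)–(4.034,3.000)
cell (4,5): code 1001 → (5.000,5.445)–(4.000,5.709)
cell (5,1): code 0110 → (5.000,1.414)–(6.000,1.340)
cell (5,4): code 1011 → (6.000,4.105)–(5.505,5.000)
cell (5,5): code 0001 → (5.505,5.000)–(5.000,5.445)
cell (6,1): code 0010 → (6.000,1.340)–(6.778,2.000)
cell (6,2): code 0011 → (6.778,2.000)–(6.896,3.000)
cell (6,3): code 0011 → (6.896,3.000)–(6.129,4.000)
cell (6,4): code 0001 → (6.129,4.000)–(6.000,4.105)
total: 20 segments, chained into 2 closed loop(s), length Σ = 16.573405

segments=20 loops=2 length=16.573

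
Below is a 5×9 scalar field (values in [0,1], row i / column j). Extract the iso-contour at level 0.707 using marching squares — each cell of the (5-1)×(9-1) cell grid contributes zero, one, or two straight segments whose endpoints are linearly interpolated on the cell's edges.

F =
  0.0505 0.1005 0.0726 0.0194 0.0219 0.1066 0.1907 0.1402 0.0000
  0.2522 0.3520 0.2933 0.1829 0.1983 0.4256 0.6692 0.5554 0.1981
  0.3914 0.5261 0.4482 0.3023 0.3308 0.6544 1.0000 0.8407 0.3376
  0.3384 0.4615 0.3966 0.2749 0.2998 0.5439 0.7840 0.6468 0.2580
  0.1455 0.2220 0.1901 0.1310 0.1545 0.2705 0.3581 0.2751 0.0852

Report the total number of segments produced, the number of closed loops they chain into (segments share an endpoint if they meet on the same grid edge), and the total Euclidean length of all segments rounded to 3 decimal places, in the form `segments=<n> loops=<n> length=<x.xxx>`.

segments=8 loops=1 length=6.213

cell (1,5): code 0100 → (1.114,6.000)–(2.000,5.152)
cell (1,6): code 1100 → (1.531,7.000)–(1.114,6.000)
cell (1,7): code 1000 → (2.000,7.266)–(1.531,7.000)
cell (2,5): code 0110 → (2.000,5.152)–(3.000,5.679)
cell (2,6): code 1011 → (3.000,6.561)–(2.690,7.000)
cell (2,7): code 0001 → (2.690,7.000)–(2.000,7.266)
cell (3,5): code 0010 → (3.000,5.679)–(3.181,6.000)
cell (3,6): code 0001 → (3.181,6.000)–(3.000,6.561)
total: 8 segments, chained into 1 closed loop(s), length Σ = 6.212993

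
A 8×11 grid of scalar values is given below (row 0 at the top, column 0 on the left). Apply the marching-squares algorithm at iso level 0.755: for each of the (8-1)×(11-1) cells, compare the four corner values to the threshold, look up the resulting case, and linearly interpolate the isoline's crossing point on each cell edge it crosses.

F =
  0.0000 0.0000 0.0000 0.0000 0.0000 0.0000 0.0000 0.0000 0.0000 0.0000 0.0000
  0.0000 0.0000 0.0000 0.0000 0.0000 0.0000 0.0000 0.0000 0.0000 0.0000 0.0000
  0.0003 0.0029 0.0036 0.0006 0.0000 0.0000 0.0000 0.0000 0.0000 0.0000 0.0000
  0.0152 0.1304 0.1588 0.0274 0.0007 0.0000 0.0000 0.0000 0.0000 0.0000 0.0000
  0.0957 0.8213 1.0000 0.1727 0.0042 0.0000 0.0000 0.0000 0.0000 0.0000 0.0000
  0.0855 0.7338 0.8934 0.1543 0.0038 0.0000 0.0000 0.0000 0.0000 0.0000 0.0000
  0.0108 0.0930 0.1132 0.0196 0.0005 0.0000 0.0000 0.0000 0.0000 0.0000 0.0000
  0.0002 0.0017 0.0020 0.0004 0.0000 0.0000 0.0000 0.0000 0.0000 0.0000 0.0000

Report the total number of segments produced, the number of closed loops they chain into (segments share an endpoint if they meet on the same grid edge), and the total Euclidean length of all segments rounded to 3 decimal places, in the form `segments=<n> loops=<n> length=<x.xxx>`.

cell (3,0): code 0100 → (3.904,1.000)–(4.000,0.909)
cell (3,1): code 1100 → (3.709,2.000)–(3.904,1.000)
cell (3,2): code 1000 → (4.000,2.296)–(3.709,2.000)
cell (4,0): code 0010 → (4.000,0.909)–(4.758,1.000)
cell (4,1): code 0111 → (4.758,1.000)–(5.000,1.133)
cell (4,2): code 1001 → (5.000,2.187)–(4.000,2.296)
cell (5,1): code 0010 → (5.000,1.133)–(5.177,2.000)
cell (5,2): code 0001 → (5.177,2.000)–(5.000,2.187)
total: 8 segments, chained into 1 closed loop(s), length Σ = 4.755248

segments=8 loops=1 length=4.755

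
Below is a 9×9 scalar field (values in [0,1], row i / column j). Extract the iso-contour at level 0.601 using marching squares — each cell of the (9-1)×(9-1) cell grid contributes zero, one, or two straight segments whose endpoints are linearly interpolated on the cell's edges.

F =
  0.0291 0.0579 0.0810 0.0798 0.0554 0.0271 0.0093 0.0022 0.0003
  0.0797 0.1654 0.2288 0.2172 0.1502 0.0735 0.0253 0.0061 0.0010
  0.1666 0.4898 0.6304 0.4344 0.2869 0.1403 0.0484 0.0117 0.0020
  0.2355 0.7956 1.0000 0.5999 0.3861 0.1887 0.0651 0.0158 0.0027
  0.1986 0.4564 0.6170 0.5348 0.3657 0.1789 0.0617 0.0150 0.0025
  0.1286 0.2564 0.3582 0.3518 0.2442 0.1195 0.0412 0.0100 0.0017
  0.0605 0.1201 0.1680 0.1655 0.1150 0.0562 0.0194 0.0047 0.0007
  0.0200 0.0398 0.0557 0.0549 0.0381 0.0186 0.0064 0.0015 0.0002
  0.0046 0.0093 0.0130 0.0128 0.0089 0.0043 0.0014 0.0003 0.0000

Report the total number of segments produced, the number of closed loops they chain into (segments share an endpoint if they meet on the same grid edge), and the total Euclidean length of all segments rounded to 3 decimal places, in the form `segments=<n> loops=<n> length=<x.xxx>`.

segments=10 loops=1 length=6.565

cell (1,1): code 0100 → (1.927,2.000)–(2.000,1.791)
cell (1,2): code 1000 → (2.000,2.150)–(1.927,2.000)
cell (2,0): code 0100 → (2.364,1.000)–(3.000,0.653)
cell (2,1): code 1110 → (2.000,1.791)–(2.364,1.000)
cell (2,2): code 1001 → (3.000,2.997)–(2.000,2.150)
cell (3,0): code 0010 → (3.000,0.653)–(3.574,1.000)
cell (3,1): code 0111 → (3.574,1.000)–(4.000,1.900)
cell (3,2): code 1001 → (4.000,2.195)–(3.000,2.997)
cell (4,1): code 0010 → (4.000,1.900)–(4.062,2.000)
cell (4,2): code 0001 → (4.062,2.000)–(4.000,2.195)
total: 10 segments, chained into 1 closed loop(s), length Σ = 6.565274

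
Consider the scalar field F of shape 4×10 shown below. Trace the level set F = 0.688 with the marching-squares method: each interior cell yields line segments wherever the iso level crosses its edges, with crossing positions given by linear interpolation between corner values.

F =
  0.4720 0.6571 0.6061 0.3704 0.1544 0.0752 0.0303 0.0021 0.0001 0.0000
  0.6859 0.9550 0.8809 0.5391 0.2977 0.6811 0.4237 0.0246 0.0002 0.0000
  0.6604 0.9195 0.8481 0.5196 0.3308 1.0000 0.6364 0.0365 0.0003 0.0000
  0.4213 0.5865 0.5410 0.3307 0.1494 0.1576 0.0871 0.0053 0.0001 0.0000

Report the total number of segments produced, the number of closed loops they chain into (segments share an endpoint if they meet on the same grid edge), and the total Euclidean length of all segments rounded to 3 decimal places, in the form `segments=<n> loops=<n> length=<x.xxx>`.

cell (0,0): code 0100 → (0.104,1.000)–(1.000,0.008)
cell (0,1): code 1100 → (0.298,2.000)–(0.104,1.000)
cell (0,2): code 1000 → (1.000,2.564)–(0.298,2.000)
cell (1,0): code 0110 → (1.000,0.008)–(2.000,0.107)
cell (1,2): code 1001 → (2.000,2.487)–(1.000,2.564)
cell (1,4): code 0100 → (1.022,5.000)–(2.000,4.534)
cell (1,5): code 1000 → (2.000,5.858)–(1.022,5.000)
cell (2,0): code 0010 → (2.000,0.107)–(2.695,1.000)
cell (2,1): code 0011 → (2.695,1.000)–(2.521,2.000)
cell (2,2): code 0001 → (2.521,2.000)–(2.000,2.487)
cell (2,4): code 0010 → (2.000,4.534)–(2.370,5.000)
cell (2,5): code 0001 → (2.370,5.000)–(2.000,5.858)
total: 12 segments, chained into 2 closed loop(s), length Σ = 12.040196

segments=12 loops=2 length=12.040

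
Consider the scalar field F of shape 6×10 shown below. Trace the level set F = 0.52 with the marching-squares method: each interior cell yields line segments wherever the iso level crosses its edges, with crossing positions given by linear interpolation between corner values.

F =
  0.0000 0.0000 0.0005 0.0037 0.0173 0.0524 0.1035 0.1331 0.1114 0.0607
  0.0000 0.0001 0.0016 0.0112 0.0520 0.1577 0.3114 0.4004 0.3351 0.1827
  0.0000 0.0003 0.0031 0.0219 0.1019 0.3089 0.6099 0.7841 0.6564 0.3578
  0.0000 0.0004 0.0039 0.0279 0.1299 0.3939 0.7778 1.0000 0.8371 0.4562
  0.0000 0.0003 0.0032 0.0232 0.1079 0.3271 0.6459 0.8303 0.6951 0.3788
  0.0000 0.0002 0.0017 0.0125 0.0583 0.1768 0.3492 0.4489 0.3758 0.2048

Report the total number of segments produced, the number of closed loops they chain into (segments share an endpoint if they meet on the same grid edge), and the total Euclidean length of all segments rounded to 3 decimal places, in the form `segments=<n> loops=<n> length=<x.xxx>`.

cell (1,5): code 0100 → (1.699,6.000)–(2.000,5.701)
cell (1,6): code 1100 → (1.312,7.000)–(1.699,6.000)
cell (1,7): code 1100 → (1.575,8.000)–(1.312,7.000)
cell (1,8): code 1000 → (2.000,8.457)–(1.575,8.000)
cell (2,5): code 0110 → (2.000,5.701)–(3.000,5.328)
cell (2,8): code 1001 → (3.000,8.833)–(2.000,8.457)
cell (3,5): code 0110 → (3.000,5.328)–(4.000,5.605)
cell (3,8): code 1001 → (4.000,8.554)–(3.000,8.833)
cell (4,5): code 0010 → (4.000,5.605)–(4.424,6.000)
cell (4,6): code 0011 → (4.424,6.000)–(4.814,7.000)
cell (4,7): code 0011 → (4.814,7.000)–(4.548,8.000)
cell (4,8): code 0001 → (4.548,8.000)–(4.000,8.554)
total: 12 segments, chained into 1 closed loop(s), length Σ = 10.832052

segments=12 loops=1 length=10.832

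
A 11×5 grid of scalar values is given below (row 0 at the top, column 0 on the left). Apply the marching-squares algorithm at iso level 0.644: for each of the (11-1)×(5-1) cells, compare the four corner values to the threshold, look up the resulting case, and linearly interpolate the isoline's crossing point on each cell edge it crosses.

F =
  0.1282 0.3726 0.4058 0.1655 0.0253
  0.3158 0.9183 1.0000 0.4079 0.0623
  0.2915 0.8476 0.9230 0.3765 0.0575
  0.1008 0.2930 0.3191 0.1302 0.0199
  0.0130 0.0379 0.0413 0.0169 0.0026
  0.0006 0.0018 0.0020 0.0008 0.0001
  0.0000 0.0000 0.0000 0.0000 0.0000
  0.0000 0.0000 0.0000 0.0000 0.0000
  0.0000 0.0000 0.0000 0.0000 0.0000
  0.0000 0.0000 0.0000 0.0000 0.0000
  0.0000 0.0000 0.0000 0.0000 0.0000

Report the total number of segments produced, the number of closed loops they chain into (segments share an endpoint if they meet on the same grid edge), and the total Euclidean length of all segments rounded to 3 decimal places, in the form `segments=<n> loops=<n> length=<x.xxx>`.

segments=8 loops=1 length=6.751

cell (0,0): code 0100 → (0.497,1.000)–(1.000,0.545)
cell (0,1): code 1100 → (0.401,2.000)–(0.497,1.000)
cell (0,2): code 1000 → (1.000,2.601)–(0.401,2.000)
cell (1,0): code 0110 → (1.000,0.545)–(2.000,0.634)
cell (1,2): code 1001 → (2.000,2.511)–(1.000,2.601)
cell (2,0): code 0010 → (2.000,0.634)–(2.367,1.000)
cell (2,1): code 0011 → (2.367,1.000)–(2.462,2.000)
cell (2,2): code 0001 → (2.462,2.000)–(2.000,2.511)
total: 8 segments, chained into 1 closed loop(s), length Σ = 6.751190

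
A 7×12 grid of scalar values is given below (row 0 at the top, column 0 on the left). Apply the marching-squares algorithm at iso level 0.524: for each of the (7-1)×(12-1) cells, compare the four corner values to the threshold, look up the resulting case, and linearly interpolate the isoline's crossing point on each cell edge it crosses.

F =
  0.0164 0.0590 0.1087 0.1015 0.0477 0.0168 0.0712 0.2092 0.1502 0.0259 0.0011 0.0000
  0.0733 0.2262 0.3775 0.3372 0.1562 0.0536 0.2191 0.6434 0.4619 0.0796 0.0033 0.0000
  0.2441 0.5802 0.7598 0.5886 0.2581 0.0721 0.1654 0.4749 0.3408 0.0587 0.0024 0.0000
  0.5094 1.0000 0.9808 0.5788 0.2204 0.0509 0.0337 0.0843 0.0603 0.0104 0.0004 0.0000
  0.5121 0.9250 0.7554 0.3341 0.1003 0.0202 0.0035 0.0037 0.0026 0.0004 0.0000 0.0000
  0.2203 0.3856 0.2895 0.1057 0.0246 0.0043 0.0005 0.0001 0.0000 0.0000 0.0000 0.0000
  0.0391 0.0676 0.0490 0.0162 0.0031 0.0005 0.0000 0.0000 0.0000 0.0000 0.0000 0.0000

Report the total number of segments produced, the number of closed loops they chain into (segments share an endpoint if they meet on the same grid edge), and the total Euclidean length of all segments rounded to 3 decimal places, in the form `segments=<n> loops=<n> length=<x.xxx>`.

segments=16 loops=2 length=12.998

cell (0,6): code 0100 → (0.725,7.000)–(1.000,6.719)
cell (0,7): code 1000 → (1.000,7.658)–(0.725,7.000)
cell (1,0): code 0100 → (1.841,1.000)–(2.000,0.833)
cell (1,1): code 1100 → (1.383,2.000)–(1.841,1.000)
cell (1,2): code 1100 → (1.743,3.000)–(1.383,2.000)
cell (1,3): code 1000 → (2.000,3.195)–(1.743,3.000)
cell (1,6): code 0010 → (1.000,6.719)–(1.709,7.000)
cell (1,7): code 0001 → (1.709,7.000)–(1.000,7.658)
cell (2,0): code 0110 → (2.000,0.833)–(3.000,0.030)
cell (2,3): code 1001 → (3.000,3.153)–(2.000,3.195)
cell (3,0): code 0110 → (3.000,0.030)–(4.000,0.029)
cell (3,2): code 1011 → (4.000,2.549)–(3.224,3.000)
cell (3,3): code 0001 → (3.224,3.000)–(3.000,3.153)
cell (4,0): code 0010 → (4.000,0.029)–(4.743,1.000)
cell (4,1): code 0011 → (4.743,1.000)–(4.497,2.000)
cell (4,2): code 0001 → (4.497,2.000)–(4.000,2.549)
total: 16 segments, chained into 2 closed loop(s), length Σ = 12.997515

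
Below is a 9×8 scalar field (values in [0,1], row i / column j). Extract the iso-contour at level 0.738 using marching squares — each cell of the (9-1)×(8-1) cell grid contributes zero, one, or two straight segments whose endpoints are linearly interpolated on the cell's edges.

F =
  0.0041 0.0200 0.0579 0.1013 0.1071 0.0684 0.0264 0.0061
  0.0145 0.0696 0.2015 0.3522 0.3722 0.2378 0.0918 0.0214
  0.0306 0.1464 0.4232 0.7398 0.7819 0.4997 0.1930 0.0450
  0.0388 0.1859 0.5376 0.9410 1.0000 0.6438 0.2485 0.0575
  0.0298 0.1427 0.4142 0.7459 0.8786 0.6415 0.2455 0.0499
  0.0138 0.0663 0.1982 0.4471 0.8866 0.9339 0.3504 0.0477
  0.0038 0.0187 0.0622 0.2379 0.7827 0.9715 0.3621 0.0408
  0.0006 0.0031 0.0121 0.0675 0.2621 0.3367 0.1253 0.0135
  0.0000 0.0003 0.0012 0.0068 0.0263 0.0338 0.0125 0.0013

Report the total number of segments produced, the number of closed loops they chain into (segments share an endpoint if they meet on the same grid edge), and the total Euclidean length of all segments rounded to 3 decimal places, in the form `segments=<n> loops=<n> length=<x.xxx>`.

cell (1,2): code 0100 → (1.995,3.000)–(2.000,2.994)
cell (1,3): code 1100 → (1.893,4.000)–(1.995,3.000)
cell (1,4): code 1000 → (2.000,4.156)–(1.893,4.000)
cell (2,2): code 0110 → (2.000,2.994)–(3.000,2.497)
cell (2,4): code 1001 → (3.000,4.736)–(2.000,4.156)
cell (3,2): code 0110 → (3.000,2.497)–(4.000,2.976)
cell (3,4): code 1001 → (4.000,4.593)–(3.000,4.736)
cell (4,2): code 0010 → (4.000,2.976)–(4.026,3.000)
cell (4,3): code 0111 → (4.026,3.000)–(5.000,3.662)
cell (4,4): code 1101 → (4.330,5.000)–(4.000,4.593)
cell (4,5): code 1000 → (5.000,5.336)–(4.330,5.000)
cell (5,3): code 0110 → (5.000,3.662)–(6.000,3.918)
cell (5,5): code 1001 → (6.000,5.383)–(5.000,5.336)
cell (6,3): code 0010 → (6.000,3.918)–(6.086,4.000)
cell (6,4): code 0011 → (6.086,4.000)–(6.368,5.000)
cell (6,5): code 0001 → (6.368,5.000)–(6.000,5.383)
total: 16 segments, chained into 1 closed loop(s), length Σ = 11.802014

segments=16 loops=1 length=11.802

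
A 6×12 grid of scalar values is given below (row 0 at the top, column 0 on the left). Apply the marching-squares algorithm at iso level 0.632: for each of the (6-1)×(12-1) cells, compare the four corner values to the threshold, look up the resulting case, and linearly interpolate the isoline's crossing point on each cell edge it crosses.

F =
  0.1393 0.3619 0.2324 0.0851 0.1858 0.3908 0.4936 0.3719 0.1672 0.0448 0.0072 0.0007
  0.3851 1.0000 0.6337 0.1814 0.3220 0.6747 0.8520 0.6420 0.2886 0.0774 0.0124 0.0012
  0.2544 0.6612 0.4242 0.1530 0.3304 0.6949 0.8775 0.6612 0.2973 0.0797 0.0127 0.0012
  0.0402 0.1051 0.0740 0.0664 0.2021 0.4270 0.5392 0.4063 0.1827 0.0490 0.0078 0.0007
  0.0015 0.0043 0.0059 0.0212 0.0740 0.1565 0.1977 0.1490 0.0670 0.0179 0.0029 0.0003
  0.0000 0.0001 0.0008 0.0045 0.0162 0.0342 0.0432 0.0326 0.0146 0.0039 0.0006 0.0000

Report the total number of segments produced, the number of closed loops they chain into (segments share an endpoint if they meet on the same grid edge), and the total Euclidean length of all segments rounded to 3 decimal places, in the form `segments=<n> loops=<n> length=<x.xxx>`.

cell (0,0): code 0100 → (0.423,1.000)–(1.000,0.402)
cell (0,1): code 1100 → (0.996,2.000)–(0.423,1.000)
cell (0,2): code 1000 → (1.000,2.004)–(0.996,2.000)
cell (0,4): code 0100 → (0.850,5.000)–(1.000,4.879)
cell (0,5): code 1100 → (0.386,6.000)–(0.850,5.000)
cell (0,6): code 1100 → (0.963,7.000)–(0.386,6.000)
cell (0,7): code 1000 → (1.000,7.028)–(0.963,7.000)
cell (1,0): code 0110 → (1.000,0.402)–(2.000,0.928)
cell (1,1): code 1011 → (2.000,1.123)–(1.008,2.000)
cell (1,2): code 0001 → (1.008,2.000)–(1.000,2.004)
cell (1,4): code 0110 → (1.000,4.879)–(2.000,4.827)
cell (1,7): code 1001 → (2.000,7.080)–(1.000,7.028)
cell (2,0): code 0010 → (2.000,0.928)–(2.053,1.000)
cell (2,1): code 0001 → (2.053,1.000)–(2.000,1.123)
cell (2,4): code 0010 → (2.000,4.827)–(2.235,5.000)
cell (2,5): code 0011 → (2.235,5.000)–(2.726,6.000)
cell (2,6): code 0011 → (2.726,6.000)–(2.115,7.000)
cell (2,7): code 0001 → (2.115,7.000)–(2.000,7.080)
total: 18 segments, chained into 2 closed loop(s), length Σ = 11.891092

segments=18 loops=2 length=11.891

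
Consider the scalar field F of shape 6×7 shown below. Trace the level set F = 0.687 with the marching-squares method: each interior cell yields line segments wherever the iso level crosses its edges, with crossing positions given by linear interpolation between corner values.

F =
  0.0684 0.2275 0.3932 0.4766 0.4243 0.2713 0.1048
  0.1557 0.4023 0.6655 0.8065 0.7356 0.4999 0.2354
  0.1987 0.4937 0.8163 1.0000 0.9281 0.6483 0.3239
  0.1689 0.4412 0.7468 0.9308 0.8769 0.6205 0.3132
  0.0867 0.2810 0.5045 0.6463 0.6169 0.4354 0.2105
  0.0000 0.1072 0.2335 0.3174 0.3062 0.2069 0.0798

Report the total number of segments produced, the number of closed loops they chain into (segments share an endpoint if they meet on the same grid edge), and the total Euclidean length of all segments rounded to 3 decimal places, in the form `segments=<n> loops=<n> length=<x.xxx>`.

segments=12 loops=1 length=10.115

cell (0,2): code 0100 → (0.638,3.000)–(1.000,2.152)
cell (0,3): code 1100 → (0.844,4.000)–(0.638,3.000)
cell (0,4): code 1000 → (1.000,4.206)–(0.844,4.000)
cell (1,1): code 0100 → (1.143,2.000)–(2.000,1.599)
cell (1,2): code 1110 → (1.000,2.152)–(1.143,2.000)
cell (1,4): code 1001 → (2.000,4.862)–(1.000,4.206)
cell (2,1): code 0110 → (2.000,1.599)–(3.000,1.804)
cell (2,4): code 1001 → (3.000,4.741)–(2.000,4.862)
cell (3,1): code 0010 → (3.000,1.804)–(3.247,2.000)
cell (3,2): code 0011 → (3.247,2.000)–(3.857,3.000)
cell (3,3): code 0011 → (3.857,3.000)–(3.730,4.000)
cell (3,4): code 0001 → (3.730,4.000)–(3.000,4.741)
total: 12 segments, chained into 1 closed loop(s), length Σ = 10.114952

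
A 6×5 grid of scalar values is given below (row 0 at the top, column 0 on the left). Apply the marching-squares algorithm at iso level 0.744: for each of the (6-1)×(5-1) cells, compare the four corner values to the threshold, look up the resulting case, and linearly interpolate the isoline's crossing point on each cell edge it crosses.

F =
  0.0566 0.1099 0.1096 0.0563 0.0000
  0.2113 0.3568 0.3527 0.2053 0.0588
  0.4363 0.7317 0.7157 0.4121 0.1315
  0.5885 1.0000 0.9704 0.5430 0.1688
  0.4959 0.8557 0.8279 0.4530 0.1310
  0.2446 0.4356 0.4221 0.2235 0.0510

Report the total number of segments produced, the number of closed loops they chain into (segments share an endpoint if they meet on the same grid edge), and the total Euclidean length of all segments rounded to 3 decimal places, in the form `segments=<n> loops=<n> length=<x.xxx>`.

cell (2,0): code 0100 → (2.046,1.000)–(3.000,0.378)
cell (2,1): code 1100 → (2.111,2.000)–(2.046,1.000)
cell (2,2): code 1000 → (3.000,2.530)–(2.111,2.000)
cell (3,0): code 0110 → (3.000,0.378)–(4.000,0.690)
cell (3,2): code 1001 → (4.000,2.224)–(3.000,2.530)
cell (4,0): code 0010 → (4.000,0.690)–(4.266,1.000)
cell (4,1): code 0011 → (4.266,1.000)–(4.207,2.000)
cell (4,2): code 0001 → (4.207,2.000)–(4.000,2.224)
total: 8 segments, chained into 1 closed loop(s), length Σ = 6.984302

segments=8 loops=1 length=6.984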